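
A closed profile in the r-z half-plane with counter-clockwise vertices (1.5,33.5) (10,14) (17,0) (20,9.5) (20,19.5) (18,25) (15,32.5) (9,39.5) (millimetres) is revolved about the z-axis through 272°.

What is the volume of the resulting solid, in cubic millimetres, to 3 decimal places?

Volume = 20788.506 mm³

Profile (r,z), 8 vertices: (1.5,33.5) (10,14) (17,0) (20,9.5) (20,19.5) (18,25) (15,32.5) (9,39.5)
edge 0: (1.5,33.5)→(10,14)  cross = 1.5·14 − 10·33.5 = -314.0000; (r_i+r_j)·cross = 11.5·-314.0000 = -3611.0000
edge 1: (10,14)→(17,0)  cross = 10·0 − 17·14 = -238.0000; (r_i+r_j)·cross = 27·-238.0000 = -6426.0000
edge 2: (17,0)→(20,9.5)  cross = 17·9.5 − 20·0 = 161.5000; (r_i+r_j)·cross = 37·161.5000 = 5975.5000
edge 3: (20,9.5)→(20,19.5)  cross = 20·19.5 − 20·9.5 = 200.0000; (r_i+r_j)·cross = 40·200.0000 = 8000.0000
edge 4: (20,19.5)→(18,25)  cross = 20·25 − 18·19.5 = 149.0000; (r_i+r_j)·cross = 38·149.0000 = 5662.0000
edge 5: (18,25)→(15,32.5)  cross = 18·32.5 − 15·25 = 210.0000; (r_i+r_j)·cross = 33·210.0000 = 6930.0000
edge 6: (15,32.5)→(9,39.5)  cross = 15·39.5 − 9·32.5 = 300.0000; (r_i+r_j)·cross = 24·300.0000 = 7200.0000
edge 7: (9,39.5)→(1.5,33.5)  cross = 9·33.5 − 1.5·39.5 = 242.2500; (r_i+r_j)·cross = 10.5·242.2500 = 2543.6250
Σcross = 710.7500 → A = |Σcross|/2 = 355.3750 mm²
Σ(r_i+r_j)·cross = 26274.1250 → first moment M = |Σ|/6 = 4379.0208
R_c = M/A = 4379.0208/355.3750 = 12.3223 mm
θ = 272° = 4.747296 rad
V = θ·R_c·A = 4.747296·12.3223·355.3750 = 20788.506 mm³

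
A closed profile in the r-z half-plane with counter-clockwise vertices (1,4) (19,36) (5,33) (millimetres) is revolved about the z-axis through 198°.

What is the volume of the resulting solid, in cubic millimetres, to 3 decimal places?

Volume = 5673.193 mm³

Profile (r,z), 3 vertices: (1,4) (19,36) (5,33)
edge 0: (1,4)→(19,36)  cross = 1·36 − 19·4 = -40.0000; (r_i+r_j)·cross = 20·-40.0000 = -800.0000
edge 1: (19,36)→(5,33)  cross = 19·33 − 5·36 = 447.0000; (r_i+r_j)·cross = 24·447.0000 = 10728.0000
edge 2: (5,33)→(1,4)  cross = 5·4 − 1·33 = -13.0000; (r_i+r_j)·cross = 6·-13.0000 = -78.0000
Σcross = 394.0000 → A = |Σcross|/2 = 197.0000 mm²
Σ(r_i+r_j)·cross = 9850.0000 → first moment M = |Σ|/6 = 1641.6667
R_c = M/A = 1641.6667/197.0000 = 8.3333 mm
θ = 198° = 3.455752 rad
V = θ·R_c·A = 3.455752·8.3333·197.0000 = 5673.193 mm³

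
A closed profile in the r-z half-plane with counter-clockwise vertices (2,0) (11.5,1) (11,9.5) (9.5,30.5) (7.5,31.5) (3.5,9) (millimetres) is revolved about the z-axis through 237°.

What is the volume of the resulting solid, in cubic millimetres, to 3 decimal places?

Profile (r,z), 6 vertices: (2,0) (11.5,1) (11,9.5) (9.5,30.5) (7.5,31.5) (3.5,9)
edge 0: (2,0)→(11.5,1)  cross = 2·1 − 11.5·0 = 2.0000; (r_i+r_j)·cross = 13.5·2.0000 = 27.0000
edge 1: (11.5,1)→(11,9.5)  cross = 11.5·9.5 − 11·1 = 98.2500; (r_i+r_j)·cross = 22.5·98.2500 = 2210.6250
edge 2: (11,9.5)→(9.5,30.5)  cross = 11·30.5 − 9.5·9.5 = 245.2500; (r_i+r_j)·cross = 20.5·245.2500 = 5027.6250
edge 3: (9.5,30.5)→(7.5,31.5)  cross = 9.5·31.5 − 7.5·30.5 = 70.5000; (r_i+r_j)·cross = 17·70.5000 = 1198.5000
edge 4: (7.5,31.5)→(3.5,9)  cross = 7.5·9 − 3.5·31.5 = -42.7500; (r_i+r_j)·cross = 11·-42.7500 = -470.2500
edge 5: (3.5,9)→(2,0)  cross = 3.5·0 − 2·9 = -18.0000; (r_i+r_j)·cross = 5.5·-18.0000 = -99.0000
Σcross = 355.2500 → A = |Σcross|/2 = 177.6250 mm²
Σ(r_i+r_j)·cross = 7894.5000 → first moment M = |Σ|/6 = 1315.7500
R_c = M/A = 1315.7500/177.6250 = 7.4075 mm
θ = 237° = 4.136430 rad
V = θ·R_c·A = 4.136430·7.4075·177.6250 = 5442.508 mm³

Volume = 5442.508 mm³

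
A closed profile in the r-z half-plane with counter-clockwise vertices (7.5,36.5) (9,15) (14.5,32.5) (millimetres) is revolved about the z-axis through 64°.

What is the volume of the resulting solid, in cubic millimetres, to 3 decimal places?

Profile (r,z), 3 vertices: (7.5,36.5) (9,15) (14.5,32.5)
edge 0: (7.5,36.5)→(9,15)  cross = 7.5·15 − 9·36.5 = -216.0000; (r_i+r_j)·cross = 16.5·-216.0000 = -3564.0000
edge 1: (9,15)→(14.5,32.5)  cross = 9·32.5 − 14.5·15 = 75.0000; (r_i+r_j)·cross = 23.5·75.0000 = 1762.5000
edge 2: (14.5,32.5)→(7.5,36.5)  cross = 14.5·36.5 − 7.5·32.5 = 285.5000; (r_i+r_j)·cross = 22·285.5000 = 6281.0000
Σcross = 144.5000 → A = |Σcross|/2 = 72.2500 mm²
Σ(r_i+r_j)·cross = 4479.5000 → first moment M = |Σ|/6 = 746.5833
R_c = M/A = 746.5833/72.2500 = 10.3333 mm
θ = 64° = 1.117011 rad
V = θ·R_c·A = 1.117011·10.3333·72.2500 = 833.942 mm³

Volume = 833.942 mm³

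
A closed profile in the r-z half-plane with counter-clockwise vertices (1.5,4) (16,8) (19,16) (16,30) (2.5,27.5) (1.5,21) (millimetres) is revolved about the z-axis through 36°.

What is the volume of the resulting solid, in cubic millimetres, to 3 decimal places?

Volume = 2140.577 mm³

Profile (r,z), 6 vertices: (1.5,4) (16,8) (19,16) (16,30) (2.5,27.5) (1.5,21)
edge 0: (1.5,4)→(16,8)  cross = 1.5·8 − 16·4 = -52.0000; (r_i+r_j)·cross = 17.5·-52.0000 = -910.0000
edge 1: (16,8)→(19,16)  cross = 16·16 − 19·8 = 104.0000; (r_i+r_j)·cross = 35·104.0000 = 3640.0000
edge 2: (19,16)→(16,30)  cross = 19·30 − 16·16 = 314.0000; (r_i+r_j)·cross = 35·314.0000 = 10990.0000
edge 3: (16,30)→(2.5,27.5)  cross = 16·27.5 − 2.5·30 = 365.0000; (r_i+r_j)·cross = 18.5·365.0000 = 6752.5000
edge 4: (2.5,27.5)→(1.5,21)  cross = 2.5·21 − 1.5·27.5 = 11.2500; (r_i+r_j)·cross = 4·11.2500 = 45.0000
edge 5: (1.5,21)→(1.5,4)  cross = 1.5·4 − 1.5·21 = -25.5000; (r_i+r_j)·cross = 3·-25.5000 = -76.5000
Σcross = 716.7500 → A = |Σcross|/2 = 358.3750 mm²
Σ(r_i+r_j)·cross = 20441.0000 → first moment M = |Σ|/6 = 3406.8333
R_c = M/A = 3406.8333/358.3750 = 9.5063 mm
θ = 36° = 0.628319 rad
V = θ·R_c·A = 0.628319·9.5063·358.3750 = 2140.577 mm³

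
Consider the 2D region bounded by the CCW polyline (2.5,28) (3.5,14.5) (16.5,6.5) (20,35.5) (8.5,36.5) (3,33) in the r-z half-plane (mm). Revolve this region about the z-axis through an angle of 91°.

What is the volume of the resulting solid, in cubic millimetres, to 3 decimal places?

Profile (r,z), 6 vertices: (2.5,28) (3.5,14.5) (16.5,6.5) (20,35.5) (8.5,36.5) (3,33)
edge 0: (2.5,28)→(3.5,14.5)  cross = 2.5·14.5 − 3.5·28 = -61.7500; (r_i+r_j)·cross = 6·-61.7500 = -370.5000
edge 1: (3.5,14.5)→(16.5,6.5)  cross = 3.5·6.5 − 16.5·14.5 = -216.5000; (r_i+r_j)·cross = 20·-216.5000 = -4330.0000
edge 2: (16.5,6.5)→(20,35.5)  cross = 16.5·35.5 − 20·6.5 = 455.7500; (r_i+r_j)·cross = 36.5·455.7500 = 16634.8750
edge 3: (20,35.5)→(8.5,36.5)  cross = 20·36.5 − 8.5·35.5 = 428.2500; (r_i+r_j)·cross = 28.5·428.2500 = 12205.1250
edge 4: (8.5,36.5)→(3,33)  cross = 8.5·33 − 3·36.5 = 171.0000; (r_i+r_j)·cross = 11.5·171.0000 = 1966.5000
edge 5: (3,33)→(2.5,28)  cross = 3·28 − 2.5·33 = 1.5000; (r_i+r_j)·cross = 5.5·1.5000 = 8.2500
Σcross = 778.2500 → A = |Σcross|/2 = 389.1250 mm²
Σ(r_i+r_j)·cross = 26114.2500 → first moment M = |Σ|/6 = 4352.3750
R_c = M/A = 4352.3750/389.1250 = 11.1850 mm
θ = 91° = 1.588250 rad
V = θ·R_c·A = 1.588250·11.1850·389.1250 = 6912.658 mm³

Volume = 6912.658 mm³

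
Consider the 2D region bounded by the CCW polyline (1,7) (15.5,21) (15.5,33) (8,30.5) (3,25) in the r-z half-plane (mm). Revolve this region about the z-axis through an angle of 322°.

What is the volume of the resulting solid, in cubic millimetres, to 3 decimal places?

Volume = 9746.299 mm³

Profile (r,z), 5 vertices: (1,7) (15.5,21) (15.5,33) (8,30.5) (3,25)
edge 0: (1,7)→(15.5,21)  cross = 1·21 − 15.5·7 = -87.5000; (r_i+r_j)·cross = 16.5·-87.5000 = -1443.7500
edge 1: (15.5,21)→(15.5,33)  cross = 15.5·33 − 15.5·21 = 186.0000; (r_i+r_j)·cross = 31·186.0000 = 5766.0000
edge 2: (15.5,33)→(8,30.5)  cross = 15.5·30.5 − 8·33 = 208.7500; (r_i+r_j)·cross = 23.5·208.7500 = 4905.6250
edge 3: (8,30.5)→(3,25)  cross = 8·25 − 3·30.5 = 108.5000; (r_i+r_j)·cross = 11·108.5000 = 1193.5000
edge 4: (3,25)→(1,7)  cross = 3·7 − 1·25 = -4.0000; (r_i+r_j)·cross = 4·-4.0000 = -16.0000
Σcross = 411.7500 → A = |Σcross|/2 = 205.8750 mm²
Σ(r_i+r_j)·cross = 10405.3750 → first moment M = |Σ|/6 = 1734.2292
R_c = M/A = 1734.2292/205.8750 = 8.4237 mm
θ = 322° = 5.619960 rad
V = θ·R_c·A = 5.619960·8.4237·205.8750 = 9746.299 mm³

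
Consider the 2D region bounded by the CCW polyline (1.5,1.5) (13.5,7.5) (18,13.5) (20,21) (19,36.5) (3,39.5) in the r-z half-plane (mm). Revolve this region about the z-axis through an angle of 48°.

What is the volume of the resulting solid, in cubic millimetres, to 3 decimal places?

Volume = 4499.040 mm³

Profile (r,z), 6 vertices: (1.5,1.5) (13.5,7.5) (18,13.5) (20,21) (19,36.5) (3,39.5)
edge 0: (1.5,1.5)→(13.5,7.5)  cross = 1.5·7.5 − 13.5·1.5 = -9.0000; (r_i+r_j)·cross = 15·-9.0000 = -135.0000
edge 1: (13.5,7.5)→(18,13.5)  cross = 13.5·13.5 − 18·7.5 = 47.2500; (r_i+r_j)·cross = 31.5·47.2500 = 1488.3750
edge 2: (18,13.5)→(20,21)  cross = 18·21 − 20·13.5 = 108.0000; (r_i+r_j)·cross = 38·108.0000 = 4104.0000
edge 3: (20,21)→(19,36.5)  cross = 20·36.5 − 19·21 = 331.0000; (r_i+r_j)·cross = 39·331.0000 = 12909.0000
edge 4: (19,36.5)→(3,39.5)  cross = 19·39.5 − 3·36.5 = 641.0000; (r_i+r_j)·cross = 22·641.0000 = 14102.0000
edge 5: (3,39.5)→(1.5,1.5)  cross = 3·1.5 − 1.5·39.5 = -54.7500; (r_i+r_j)·cross = 4.5·-54.7500 = -246.3750
Σcross = 1063.5000 → A = |Σcross|/2 = 531.7500 mm²
Σ(r_i+r_j)·cross = 32222.0000 → first moment M = |Σ|/6 = 5370.3333
R_c = M/A = 5370.3333/531.7500 = 10.0994 mm
θ = 48° = 0.837758 rad
V = θ·R_c·A = 0.837758·10.0994·531.7500 = 4499.040 mm³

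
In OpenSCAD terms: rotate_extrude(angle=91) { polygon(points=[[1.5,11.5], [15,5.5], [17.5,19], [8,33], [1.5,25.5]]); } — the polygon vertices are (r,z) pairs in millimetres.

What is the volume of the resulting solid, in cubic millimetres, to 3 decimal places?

Profile (r,z), 5 vertices: (1.5,11.5) (15,5.5) (17.5,19) (8,33) (1.5,25.5)
edge 0: (1.5,11.5)→(15,5.5)  cross = 1.5·5.5 − 15·11.5 = -164.2500; (r_i+r_j)·cross = 16.5·-164.2500 = -2710.1250
edge 1: (15,5.5)→(17.5,19)  cross = 15·19 − 17.5·5.5 = 188.7500; (r_i+r_j)·cross = 32.5·188.7500 = 6134.3750
edge 2: (17.5,19)→(8,33)  cross = 17.5·33 − 8·19 = 425.5000; (r_i+r_j)·cross = 25.5·425.5000 = 10850.2500
edge 3: (8,33)→(1.5,25.5)  cross = 8·25.5 − 1.5·33 = 154.5000; (r_i+r_j)·cross = 9.5·154.5000 = 1467.7500
edge 4: (1.5,25.5)→(1.5,11.5)  cross = 1.5·11.5 − 1.5·25.5 = -21.0000; (r_i+r_j)·cross = 3·-21.0000 = -63.0000
Σcross = 583.5000 → A = |Σcross|/2 = 291.7500 mm²
Σ(r_i+r_j)·cross = 15679.2500 → first moment M = |Σ|/6 = 2613.2083
R_c = M/A = 2613.2083/291.7500 = 8.9570 mm
θ = 91° = 1.588250 rad
V = θ·R_c·A = 1.588250·8.9570·291.7500 = 4150.427 mm³

Volume = 4150.427 mm³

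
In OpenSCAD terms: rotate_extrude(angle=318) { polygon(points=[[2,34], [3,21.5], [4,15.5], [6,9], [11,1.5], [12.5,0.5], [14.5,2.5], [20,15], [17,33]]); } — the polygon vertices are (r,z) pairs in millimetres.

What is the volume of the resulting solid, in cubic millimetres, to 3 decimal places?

Profile (r,z), 9 vertices: (2,34) (3,21.5) (4,15.5) (6,9) (11,1.5) (12.5,0.5) (14.5,2.5) (20,15) (17,33)
edge 0: (2,34)→(3,21.5)  cross = 2·21.5 − 3·34 = -59.0000; (r_i+r_j)·cross = 5·-59.0000 = -295.0000
edge 1: (3,21.5)→(4,15.5)  cross = 3·15.5 − 4·21.5 = -39.5000; (r_i+r_j)·cross = 7·-39.5000 = -276.5000
edge 2: (4,15.5)→(6,9)  cross = 4·9 − 6·15.5 = -57.0000; (r_i+r_j)·cross = 10·-57.0000 = -570.0000
edge 3: (6,9)→(11,1.5)  cross = 6·1.5 − 11·9 = -90.0000; (r_i+r_j)·cross = 17·-90.0000 = -1530.0000
edge 4: (11,1.5)→(12.5,0.5)  cross = 11·0.5 − 12.5·1.5 = -13.2500; (r_i+r_j)·cross = 23.5·-13.2500 = -311.3750
edge 5: (12.5,0.5)→(14.5,2.5)  cross = 12.5·2.5 − 14.5·0.5 = 24.0000; (r_i+r_j)·cross = 27·24.0000 = 648.0000
edge 6: (14.5,2.5)→(20,15)  cross = 14.5·15 − 20·2.5 = 167.5000; (r_i+r_j)·cross = 34.5·167.5000 = 5778.7500
edge 7: (20,15)→(17,33)  cross = 20·33 − 17·15 = 405.0000; (r_i+r_j)·cross = 37·405.0000 = 14985.0000
edge 8: (17,33)→(2,34)  cross = 17·34 − 2·33 = 512.0000; (r_i+r_j)·cross = 19·512.0000 = 9728.0000
Σcross = 849.7500 → A = |Σcross|/2 = 424.8750 mm²
Σ(r_i+r_j)·cross = 28156.8750 → first moment M = |Σ|/6 = 4692.8125
R_c = M/A = 4692.8125/424.8750 = 11.0452 mm
θ = 318° = 5.550147 rad
V = θ·R_c·A = 5.550147·11.0452·424.8750 = 26045.799 mm³

Volume = 26045.799 mm³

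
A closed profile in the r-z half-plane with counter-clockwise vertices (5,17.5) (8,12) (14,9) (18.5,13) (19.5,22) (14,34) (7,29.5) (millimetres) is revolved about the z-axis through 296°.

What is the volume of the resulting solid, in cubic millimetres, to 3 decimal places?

Profile (r,z), 7 vertices: (5,17.5) (8,12) (14,9) (18.5,13) (19.5,22) (14,34) (7,29.5)
edge 0: (5,17.5)→(8,12)  cross = 5·12 − 8·17.5 = -80.0000; (r_i+r_j)·cross = 13·-80.0000 = -1040.0000
edge 1: (8,12)→(14,9)  cross = 8·9 − 14·12 = -96.0000; (r_i+r_j)·cross = 22·-96.0000 = -2112.0000
edge 2: (14,9)→(18.5,13)  cross = 14·13 − 18.5·9 = 15.5000; (r_i+r_j)·cross = 32.5·15.5000 = 503.7500
edge 3: (18.5,13)→(19.5,22)  cross = 18.5·22 − 19.5·13 = 153.5000; (r_i+r_j)·cross = 38·153.5000 = 5833.0000
edge 4: (19.5,22)→(14,34)  cross = 19.5·34 − 14·22 = 355.0000; (r_i+r_j)·cross = 33.5·355.0000 = 11892.5000
edge 5: (14,34)→(7,29.5)  cross = 14·29.5 − 7·34 = 175.0000; (r_i+r_j)·cross = 21·175.0000 = 3675.0000
edge 6: (7,29.5)→(5,17.5)  cross = 7·17.5 − 5·29.5 = -25.0000; (r_i+r_j)·cross = 12·-25.0000 = -300.0000
Σcross = 498.0000 → A = |Σcross|/2 = 249.0000 mm²
Σ(r_i+r_j)·cross = 18452.2500 → first moment M = |Σ|/6 = 3075.3750
R_c = M/A = 3075.3750/249.0000 = 12.3509 mm
θ = 296° = 5.166175 rad
V = θ·R_c·A = 5.166175·12.3509·249.0000 = 15887.924 mm³

Volume = 15887.924 mm³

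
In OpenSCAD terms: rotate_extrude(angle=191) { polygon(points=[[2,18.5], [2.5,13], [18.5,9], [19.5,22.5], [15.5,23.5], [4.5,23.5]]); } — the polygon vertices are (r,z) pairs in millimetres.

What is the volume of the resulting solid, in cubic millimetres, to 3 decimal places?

Volume = 7621.395 mm³

Profile (r,z), 6 vertices: (2,18.5) (2.5,13) (18.5,9) (19.5,22.5) (15.5,23.5) (4.5,23.5)
edge 0: (2,18.5)→(2.5,13)  cross = 2·13 − 2.5·18.5 = -20.2500; (r_i+r_j)·cross = 4.5·-20.2500 = -91.1250
edge 1: (2.5,13)→(18.5,9)  cross = 2.5·9 − 18.5·13 = -218.0000; (r_i+r_j)·cross = 21·-218.0000 = -4578.0000
edge 2: (18.5,9)→(19.5,22.5)  cross = 18.5·22.5 − 19.5·9 = 240.7500; (r_i+r_j)·cross = 38·240.7500 = 9148.5000
edge 3: (19.5,22.5)→(15.5,23.5)  cross = 19.5·23.5 − 15.5·22.5 = 109.5000; (r_i+r_j)·cross = 35·109.5000 = 3832.5000
edge 4: (15.5,23.5)→(4.5,23.5)  cross = 15.5·23.5 − 4.5·23.5 = 258.5000; (r_i+r_j)·cross = 20·258.5000 = 5170.0000
edge 5: (4.5,23.5)→(2,18.5)  cross = 4.5·18.5 − 2·23.5 = 36.2500; (r_i+r_j)·cross = 6.5·36.2500 = 235.6250
Σcross = 406.7500 → A = |Σcross|/2 = 203.3750 mm²
Σ(r_i+r_j)·cross = 13717.5000 → first moment M = |Σ|/6 = 2286.2500
R_c = M/A = 2286.2500/203.3750 = 11.2415 mm
θ = 191° = 3.333579 rad
V = θ·R_c·A = 3.333579·11.2415·203.3750 = 7621.395 mm³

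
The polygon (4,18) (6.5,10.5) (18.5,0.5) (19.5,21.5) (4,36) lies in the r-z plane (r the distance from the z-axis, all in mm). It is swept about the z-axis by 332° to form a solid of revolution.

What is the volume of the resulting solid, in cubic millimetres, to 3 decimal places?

Volume = 22290.932 mm³

Profile (r,z), 5 vertices: (4,18) (6.5,10.5) (18.5,0.5) (19.5,21.5) (4,36)
edge 0: (4,18)→(6.5,10.5)  cross = 4·10.5 − 6.5·18 = -75.0000; (r_i+r_j)·cross = 10.5·-75.0000 = -787.5000
edge 1: (6.5,10.5)→(18.5,0.5)  cross = 6.5·0.5 − 18.5·10.5 = -191.0000; (r_i+r_j)·cross = 25·-191.0000 = -4775.0000
edge 2: (18.5,0.5)→(19.5,21.5)  cross = 18.5·21.5 − 19.5·0.5 = 388.0000; (r_i+r_j)·cross = 38·388.0000 = 14744.0000
edge 3: (19.5,21.5)→(4,36)  cross = 19.5·36 − 4·21.5 = 616.0000; (r_i+r_j)·cross = 23.5·616.0000 = 14476.0000
edge 4: (4,36)→(4,18)  cross = 4·18 − 4·36 = -72.0000; (r_i+r_j)·cross = 8·-72.0000 = -576.0000
Σcross = 666.0000 → A = |Σcross|/2 = 333.0000 mm²
Σ(r_i+r_j)·cross = 23081.5000 → first moment M = |Σ|/6 = 3846.9167
R_c = M/A = 3846.9167/333.0000 = 11.5523 mm
θ = 332° = 5.794493 rad
V = θ·R_c·A = 5.794493·11.5523·333.0000 = 22290.932 mm³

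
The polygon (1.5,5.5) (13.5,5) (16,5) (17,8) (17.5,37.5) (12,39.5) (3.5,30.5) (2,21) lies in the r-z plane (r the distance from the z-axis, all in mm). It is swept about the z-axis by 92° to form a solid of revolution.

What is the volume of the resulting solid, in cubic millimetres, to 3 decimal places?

Profile (r,z), 8 vertices: (1.5,5.5) (13.5,5) (16,5) (17,8) (17.5,37.5) (12,39.5) (3.5,30.5) (2,21)
edge 0: (1.5,5.5)→(13.5,5)  cross = 1.5·5 − 13.5·5.5 = -66.7500; (r_i+r_j)·cross = 15·-66.7500 = -1001.2500
edge 1: (13.5,5)→(16,5)  cross = 13.5·5 − 16·5 = -12.5000; (r_i+r_j)·cross = 29.5·-12.5000 = -368.7500
edge 2: (16,5)→(17,8)  cross = 16·8 − 17·5 = 43.0000; (r_i+r_j)·cross = 33·43.0000 = 1419.0000
edge 3: (17,8)→(17.5,37.5)  cross = 17·37.5 − 17.5·8 = 497.5000; (r_i+r_j)·cross = 34.5·497.5000 = 17163.7500
edge 4: (17.5,37.5)→(12,39.5)  cross = 17.5·39.5 − 12·37.5 = 241.2500; (r_i+r_j)·cross = 29.5·241.2500 = 7116.8750
edge 5: (12,39.5)→(3.5,30.5)  cross = 12·30.5 − 3.5·39.5 = 227.7500; (r_i+r_j)·cross = 15.5·227.7500 = 3530.1250
edge 6: (3.5,30.5)→(2,21)  cross = 3.5·21 − 2·30.5 = 12.5000; (r_i+r_j)·cross = 5.5·12.5000 = 68.7500
edge 7: (2,21)→(1.5,5.5)  cross = 2·5.5 − 1.5·21 = -20.5000; (r_i+r_j)·cross = 3.5·-20.5000 = -71.7500
Σcross = 922.2500 → A = |Σcross|/2 = 461.1250 mm²
Σ(r_i+r_j)·cross = 27856.7500 → first moment M = |Σ|/6 = 4642.7917
R_c = M/A = 4642.7917/461.1250 = 10.0684 mm
θ = 92° = 1.605703 rad
V = θ·R_c·A = 1.605703·10.0684·461.1250 = 7454.944 mm³

Volume = 7454.944 mm³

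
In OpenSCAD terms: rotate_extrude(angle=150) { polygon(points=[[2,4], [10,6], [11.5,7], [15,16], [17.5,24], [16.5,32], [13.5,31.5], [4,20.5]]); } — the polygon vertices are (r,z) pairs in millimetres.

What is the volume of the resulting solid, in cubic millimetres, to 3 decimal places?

Volume = 6577.982 mm³

Profile (r,z), 8 vertices: (2,4) (10,6) (11.5,7) (15,16) (17.5,24) (16.5,32) (13.5,31.5) (4,20.5)
edge 0: (2,4)→(10,6)  cross = 2·6 − 10·4 = -28.0000; (r_i+r_j)·cross = 12·-28.0000 = -336.0000
edge 1: (10,6)→(11.5,7)  cross = 10·7 − 11.5·6 = 1.0000; (r_i+r_j)·cross = 21.5·1.0000 = 21.5000
edge 2: (11.5,7)→(15,16)  cross = 11.5·16 − 15·7 = 79.0000; (r_i+r_j)·cross = 26.5·79.0000 = 2093.5000
edge 3: (15,16)→(17.5,24)  cross = 15·24 − 17.5·16 = 80.0000; (r_i+r_j)·cross = 32.5·80.0000 = 2600.0000
edge 4: (17.5,24)→(16.5,32)  cross = 17.5·32 − 16.5·24 = 164.0000; (r_i+r_j)·cross = 34·164.0000 = 5576.0000
edge 5: (16.5,32)→(13.5,31.5)  cross = 16.5·31.5 − 13.5·32 = 87.7500; (r_i+r_j)·cross = 30·87.7500 = 2632.5000
edge 6: (13.5,31.5)→(4,20.5)  cross = 13.5·20.5 − 4·31.5 = 150.7500; (r_i+r_j)·cross = 17.5·150.7500 = 2638.1250
edge 7: (4,20.5)→(2,4)  cross = 4·4 − 2·20.5 = -25.0000; (r_i+r_j)·cross = 6·-25.0000 = -150.0000
Σcross = 509.5000 → A = |Σcross|/2 = 254.7500 mm²
Σ(r_i+r_j)·cross = 15075.6250 → first moment M = |Σ|/6 = 2512.6042
R_c = M/A = 2512.6042/254.7500 = 9.8630 mm
θ = 150° = 2.617994 rad
V = θ·R_c·A = 2.617994·9.8630·254.7500 = 6577.982 mm³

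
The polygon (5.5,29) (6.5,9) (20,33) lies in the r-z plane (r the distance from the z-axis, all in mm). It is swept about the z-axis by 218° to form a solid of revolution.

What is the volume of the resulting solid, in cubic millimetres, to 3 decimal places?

Volume = 5965.954 mm³

Profile (r,z), 3 vertices: (5.5,29) (6.5,9) (20,33)
edge 0: (5.5,29)→(6.5,9)  cross = 5.5·9 − 6.5·29 = -139.0000; (r_i+r_j)·cross = 12·-139.0000 = -1668.0000
edge 1: (6.5,9)→(20,33)  cross = 6.5·33 − 20·9 = 34.5000; (r_i+r_j)·cross = 26.5·34.5000 = 914.2500
edge 2: (20,33)→(5.5,29)  cross = 20·29 − 5.5·33 = 398.5000; (r_i+r_j)·cross = 25.5·398.5000 = 10161.7500
Σcross = 294.0000 → A = |Σcross|/2 = 147.0000 mm²
Σ(r_i+r_j)·cross = 9408.0000 → first moment M = |Σ|/6 = 1568.0000
R_c = M/A = 1568.0000/147.0000 = 10.6667 mm
θ = 218° = 3.804818 rad
V = θ·R_c·A = 3.804818·10.6667·147.0000 = 5965.954 mm³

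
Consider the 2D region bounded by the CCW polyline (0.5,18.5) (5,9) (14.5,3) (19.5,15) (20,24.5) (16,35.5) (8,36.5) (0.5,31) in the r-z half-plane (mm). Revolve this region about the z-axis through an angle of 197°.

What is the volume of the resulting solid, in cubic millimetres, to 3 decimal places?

Profile (r,z), 8 vertices: (0.5,18.5) (5,9) (14.5,3) (19.5,15) (20,24.5) (16,35.5) (8,36.5) (0.5,31)
edge 0: (0.5,18.5)→(5,9)  cross = 0.5·9 − 5·18.5 = -88.0000; (r_i+r_j)·cross = 5.5·-88.0000 = -484.0000
edge 1: (5,9)→(14.5,3)  cross = 5·3 − 14.5·9 = -115.5000; (r_i+r_j)·cross = 19.5·-115.5000 = -2252.2500
edge 2: (14.5,3)→(19.5,15)  cross = 14.5·15 − 19.5·3 = 159.0000; (r_i+r_j)·cross = 34·159.0000 = 5406.0000
edge 3: (19.5,15)→(20,24.5)  cross = 19.5·24.5 − 20·15 = 177.7500; (r_i+r_j)·cross = 39.5·177.7500 = 7021.1250
edge 4: (20,24.5)→(16,35.5)  cross = 20·35.5 − 16·24.5 = 318.0000; (r_i+r_j)·cross = 36·318.0000 = 11448.0000
edge 5: (16,35.5)→(8,36.5)  cross = 16·36.5 − 8·35.5 = 300.0000; (r_i+r_j)·cross = 24·300.0000 = 7200.0000
edge 6: (8,36.5)→(0.5,31)  cross = 8·31 − 0.5·36.5 = 229.7500; (r_i+r_j)·cross = 8.5·229.7500 = 1952.8750
edge 7: (0.5,31)→(0.5,18.5)  cross = 0.5·18.5 − 0.5·31 = -6.2500; (r_i+r_j)·cross = 1·-6.2500 = -6.2500
Σcross = 974.7500 → A = |Σcross|/2 = 487.3750 mm²
Σ(r_i+r_j)·cross = 30285.5000 → first moment M = |Σ|/6 = 5047.5833
R_c = M/A = 5047.5833/487.3750 = 10.3567 mm
θ = 197° = 3.438299 rad
V = θ·R_c·A = 3.438299·10.3567·487.3750 = 17355.099 mm³

Volume = 17355.099 mm³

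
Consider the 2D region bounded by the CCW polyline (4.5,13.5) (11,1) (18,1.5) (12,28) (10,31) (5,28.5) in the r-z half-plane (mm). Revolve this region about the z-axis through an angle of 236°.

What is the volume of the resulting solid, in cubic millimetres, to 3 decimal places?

Profile (r,z), 6 vertices: (4.5,13.5) (11,1) (18,1.5) (12,28) (10,31) (5,28.5)
edge 0: (4.5,13.5)→(11,1)  cross = 4.5·1 − 11·13.5 = -144.0000; (r_i+r_j)·cross = 15.5·-144.0000 = -2232.0000
edge 1: (11,1)→(18,1.5)  cross = 11·1.5 − 18·1 = -1.5000; (r_i+r_j)·cross = 29·-1.5000 = -43.5000
edge 2: (18,1.5)→(12,28)  cross = 18·28 − 12·1.5 = 486.0000; (r_i+r_j)·cross = 30·486.0000 = 14580.0000
edge 3: (12,28)→(10,31)  cross = 12·31 − 10·28 = 92.0000; (r_i+r_j)·cross = 22·92.0000 = 2024.0000
edge 4: (10,31)→(5,28.5)  cross = 10·28.5 − 5·31 = 130.0000; (r_i+r_j)·cross = 15·130.0000 = 1950.0000
edge 5: (5,28.5)→(4.5,13.5)  cross = 5·13.5 − 4.5·28.5 = -60.7500; (r_i+r_j)·cross = 9.5·-60.7500 = -577.1250
Σcross = 501.7500 → A = |Σcross|/2 = 250.8750 mm²
Σ(r_i+r_j)·cross = 15701.3750 → first moment M = |Σ|/6 = 2616.8958
R_c = M/A = 2616.8958/250.8750 = 10.4311 mm
θ = 236° = 4.118977 rad
V = θ·R_c·A = 4.118977·10.4311·250.8750 = 10778.934 mm³

Volume = 10778.934 mm³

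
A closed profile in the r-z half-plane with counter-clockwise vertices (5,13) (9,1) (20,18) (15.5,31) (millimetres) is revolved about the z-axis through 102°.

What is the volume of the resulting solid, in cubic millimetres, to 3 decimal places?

Volume = 4631.209 mm³

Profile (r,z), 4 vertices: (5,13) (9,1) (20,18) (15.5,31)
edge 0: (5,13)→(9,1)  cross = 5·1 − 9·13 = -112.0000; (r_i+r_j)·cross = 14·-112.0000 = -1568.0000
edge 1: (9,1)→(20,18)  cross = 9·18 − 20·1 = 142.0000; (r_i+r_j)·cross = 29·142.0000 = 4118.0000
edge 2: (20,18)→(15.5,31)  cross = 20·31 − 15.5·18 = 341.0000; (r_i+r_j)·cross = 35.5·341.0000 = 12105.5000
edge 3: (15.5,31)→(5,13)  cross = 15.5·13 − 5·31 = 46.5000; (r_i+r_j)·cross = 20.5·46.5000 = 953.2500
Σcross = 417.5000 → A = |Σcross|/2 = 208.7500 mm²
Σ(r_i+r_j)·cross = 15608.7500 → first moment M = |Σ|/6 = 2601.4583
R_c = M/A = 2601.4583/208.7500 = 12.4621 mm
θ = 102° = 1.780236 rad
V = θ·R_c·A = 1.780236·12.4621·208.7500 = 4631.209 mm³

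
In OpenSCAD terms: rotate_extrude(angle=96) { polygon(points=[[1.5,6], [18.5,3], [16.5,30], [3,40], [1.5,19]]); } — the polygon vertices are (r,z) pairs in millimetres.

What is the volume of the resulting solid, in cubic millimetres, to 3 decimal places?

Volume = 7429.657 mm³

Profile (r,z), 5 vertices: (1.5,6) (18.5,3) (16.5,30) (3,40) (1.5,19)
edge 0: (1.5,6)→(18.5,3)  cross = 1.5·3 − 18.5·6 = -106.5000; (r_i+r_j)·cross = 20·-106.5000 = -2130.0000
edge 1: (18.5,3)→(16.5,30)  cross = 18.5·30 − 16.5·3 = 505.5000; (r_i+r_j)·cross = 35·505.5000 = 17692.5000
edge 2: (16.5,30)→(3,40)  cross = 16.5·40 − 3·30 = 570.0000; (r_i+r_j)·cross = 19.5·570.0000 = 11115.0000
edge 3: (3,40)→(1.5,19)  cross = 3·19 − 1.5·40 = -3.0000; (r_i+r_j)·cross = 4.5·-3.0000 = -13.5000
edge 4: (1.5,19)→(1.5,6)  cross = 1.5·6 − 1.5·19 = -19.5000; (r_i+r_j)·cross = 3·-19.5000 = -58.5000
Σcross = 946.5000 → A = |Σcross|/2 = 473.2500 mm²
Σ(r_i+r_j)·cross = 26605.5000 → first moment M = |Σ|/6 = 4434.2500
R_c = M/A = 4434.2500/473.2500 = 9.3698 mm
θ = 96° = 1.675516 rad
V = θ·R_c·A = 1.675516·9.3698·473.2500 = 7429.657 mm³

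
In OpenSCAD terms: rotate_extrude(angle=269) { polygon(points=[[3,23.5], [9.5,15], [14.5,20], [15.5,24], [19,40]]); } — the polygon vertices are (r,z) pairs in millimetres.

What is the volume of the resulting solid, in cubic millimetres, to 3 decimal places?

Volume = 8680.056 mm³

Profile (r,z), 5 vertices: (3,23.5) (9.5,15) (14.5,20) (15.5,24) (19,40)
edge 0: (3,23.5)→(9.5,15)  cross = 3·15 − 9.5·23.5 = -178.2500; (r_i+r_j)·cross = 12.5·-178.2500 = -2228.1250
edge 1: (9.5,15)→(14.5,20)  cross = 9.5·20 − 14.5·15 = -27.5000; (r_i+r_j)·cross = 24·-27.5000 = -660.0000
edge 2: (14.5,20)→(15.5,24)  cross = 14.5·24 − 15.5·20 = 38.0000; (r_i+r_j)·cross = 30·38.0000 = 1140.0000
edge 3: (15.5,24)→(19,40)  cross = 15.5·40 − 19·24 = 164.0000; (r_i+r_j)·cross = 34.5·164.0000 = 5658.0000
edge 4: (19,40)→(3,23.5)  cross = 19·23.5 − 3·40 = 326.5000; (r_i+r_j)·cross = 22·326.5000 = 7183.0000
Σcross = 322.7500 → A = |Σcross|/2 = 161.3750 mm²
Σ(r_i+r_j)·cross = 11092.8750 → first moment M = |Σ|/6 = 1848.8125
R_c = M/A = 1848.8125/161.3750 = 11.4566 mm
θ = 269° = 4.694936 rad
V = θ·R_c·A = 4.694936·11.4566·161.3750 = 8680.056 mm³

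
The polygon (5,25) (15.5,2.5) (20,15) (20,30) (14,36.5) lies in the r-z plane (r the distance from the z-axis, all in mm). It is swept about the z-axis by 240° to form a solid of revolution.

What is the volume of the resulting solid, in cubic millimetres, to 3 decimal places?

Profile (r,z), 5 vertices: (5,25) (15.5,2.5) (20,15) (20,30) (14,36.5)
edge 0: (5,25)→(15.5,2.5)  cross = 5·2.5 − 15.5·25 = -375.0000; (r_i+r_j)·cross = 20.5·-375.0000 = -7687.5000
edge 1: (15.5,2.5)→(20,15)  cross = 15.5·15 − 20·2.5 = 182.5000; (r_i+r_j)·cross = 35.5·182.5000 = 6478.7500
edge 2: (20,15)→(20,30)  cross = 20·30 − 20·15 = 300.0000; (r_i+r_j)·cross = 40·300.0000 = 12000.0000
edge 3: (20,30)→(14,36.5)  cross = 20·36.5 − 14·30 = 310.0000; (r_i+r_j)·cross = 34·310.0000 = 10540.0000
edge 4: (14,36.5)→(5,25)  cross = 14·25 − 5·36.5 = 167.5000; (r_i+r_j)·cross = 19·167.5000 = 3182.5000
Σcross = 585.0000 → A = |Σcross|/2 = 292.5000 mm²
Σ(r_i+r_j)·cross = 24513.7500 → first moment M = |Σ|/6 = 4085.6250
R_c = M/A = 4085.6250/292.5000 = 13.9679 mm
θ = 240° = 4.188790 rad
V = θ·R_c·A = 4.188790·13.9679·292.5000 = 17113.826 mm³

Volume = 17113.826 mm³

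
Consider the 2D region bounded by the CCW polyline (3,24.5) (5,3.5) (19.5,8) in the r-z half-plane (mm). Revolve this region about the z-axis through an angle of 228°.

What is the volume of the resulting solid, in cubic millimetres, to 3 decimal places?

Profile (r,z), 3 vertices: (3,24.5) (5,3.5) (19.5,8)
edge 0: (3,24.5)→(5,3.5)  cross = 3·3.5 − 5·24.5 = -112.0000; (r_i+r_j)·cross = 8·-112.0000 = -896.0000
edge 1: (5,3.5)→(19.5,8)  cross = 5·8 − 19.5·3.5 = -28.2500; (r_i+r_j)·cross = 24.5·-28.2500 = -692.1250
edge 2: (19.5,8)→(3,24.5)  cross = 19.5·24.5 − 3·8 = 453.7500; (r_i+r_j)·cross = 22.5·453.7500 = 10209.3750
Σcross = 313.5000 → A = |Σcross|/2 = 156.7500 mm²
Σ(r_i+r_j)·cross = 8621.2500 → first moment M = |Σ|/6 = 1436.8750
R_c = M/A = 1436.8750/156.7500 = 9.1667 mm
θ = 228° = 3.979351 rad
V = θ·R_c·A = 3.979351·9.1667·156.7500 = 5717.830 mm³

Volume = 5717.830 mm³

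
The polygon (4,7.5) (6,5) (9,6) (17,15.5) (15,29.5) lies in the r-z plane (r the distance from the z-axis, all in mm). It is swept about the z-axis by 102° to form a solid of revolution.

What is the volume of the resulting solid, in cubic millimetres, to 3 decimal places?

Profile (r,z), 5 vertices: (4,7.5) (6,5) (9,6) (17,15.5) (15,29.5)
edge 0: (4,7.5)→(6,5)  cross = 4·5 − 6·7.5 = -25.0000; (r_i+r_j)·cross = 10·-25.0000 = -250.0000
edge 1: (6,5)→(9,6)  cross = 6·6 − 9·5 = -9.0000; (r_i+r_j)·cross = 15·-9.0000 = -135.0000
edge 2: (9,6)→(17,15.5)  cross = 9·15.5 − 17·6 = 37.5000; (r_i+r_j)·cross = 26·37.5000 = 975.0000
edge 3: (17,15.5)→(15,29.5)  cross = 17·29.5 − 15·15.5 = 269.0000; (r_i+r_j)·cross = 32·269.0000 = 8608.0000
edge 4: (15,29.5)→(4,7.5)  cross = 15·7.5 − 4·29.5 = -5.5000; (r_i+r_j)·cross = 19·-5.5000 = -104.5000
Σcross = 267.0000 → A = |Σcross|/2 = 133.5000 mm²
Σ(r_i+r_j)·cross = 9093.5000 → first moment M = |Σ|/6 = 1515.5833
R_c = M/A = 1515.5833/133.5000 = 11.3527 mm
θ = 102° = 1.780236 rad
V = θ·R_c·A = 1.780236·11.3527·133.5000 = 2698.096 mm³

Volume = 2698.096 mm³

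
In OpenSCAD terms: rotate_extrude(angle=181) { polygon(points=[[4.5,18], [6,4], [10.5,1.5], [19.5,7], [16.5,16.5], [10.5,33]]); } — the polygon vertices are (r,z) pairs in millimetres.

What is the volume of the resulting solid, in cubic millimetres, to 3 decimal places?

Volume = 9421.460 mm³

Profile (r,z), 6 vertices: (4.5,18) (6,4) (10.5,1.5) (19.5,7) (16.5,16.5) (10.5,33)
edge 0: (4.5,18)→(6,4)  cross = 4.5·4 − 6·18 = -90.0000; (r_i+r_j)·cross = 10.5·-90.0000 = -945.0000
edge 1: (6,4)→(10.5,1.5)  cross = 6·1.5 − 10.5·4 = -33.0000; (r_i+r_j)·cross = 16.5·-33.0000 = -544.5000
edge 2: (10.5,1.5)→(19.5,7)  cross = 10.5·7 − 19.5·1.5 = 44.2500; (r_i+r_j)·cross = 30·44.2500 = 1327.5000
edge 3: (19.5,7)→(16.5,16.5)  cross = 19.5·16.5 − 16.5·7 = 206.2500; (r_i+r_j)·cross = 36·206.2500 = 7425.0000
edge 4: (16.5,16.5)→(10.5,33)  cross = 16.5·33 − 10.5·16.5 = 371.2500; (r_i+r_j)·cross = 27·371.2500 = 10023.7500
edge 5: (10.5,33)→(4.5,18)  cross = 10.5·18 − 4.5·33 = 40.5000; (r_i+r_j)·cross = 15·40.5000 = 607.5000
Σcross = 539.2500 → A = |Σcross|/2 = 269.6250 mm²
Σ(r_i+r_j)·cross = 17894.2500 → first moment M = |Σ|/6 = 2982.3750
R_c = M/A = 2982.3750/269.6250 = 11.0612 mm
θ = 181° = 3.159046 rad
V = θ·R_c·A = 3.159046·11.0612·269.6250 = 9421.460 mm³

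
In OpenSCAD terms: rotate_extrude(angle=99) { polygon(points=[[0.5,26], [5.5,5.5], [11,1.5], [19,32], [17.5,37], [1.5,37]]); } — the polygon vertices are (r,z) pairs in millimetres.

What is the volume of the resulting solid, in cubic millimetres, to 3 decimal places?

Volume = 7058.337 mm³

Profile (r,z), 6 vertices: (0.5,26) (5.5,5.5) (11,1.5) (19,32) (17.5,37) (1.5,37)
edge 0: (0.5,26)→(5.5,5.5)  cross = 0.5·5.5 − 5.5·26 = -140.2500; (r_i+r_j)·cross = 6·-140.2500 = -841.5000
edge 1: (5.5,5.5)→(11,1.5)  cross = 5.5·1.5 − 11·5.5 = -52.2500; (r_i+r_j)·cross = 16.5·-52.2500 = -862.1250
edge 2: (11,1.5)→(19,32)  cross = 11·32 − 19·1.5 = 323.5000; (r_i+r_j)·cross = 30·323.5000 = 9705.0000
edge 3: (19,32)→(17.5,37)  cross = 19·37 − 17.5·32 = 143.0000; (r_i+r_j)·cross = 36.5·143.0000 = 5219.5000
edge 4: (17.5,37)→(1.5,37)  cross = 17.5·37 − 1.5·37 = 592.0000; (r_i+r_j)·cross = 19·592.0000 = 11248.0000
edge 5: (1.5,37)→(0.5,26)  cross = 1.5·26 − 0.5·37 = 20.5000; (r_i+r_j)·cross = 2·20.5000 = 41.0000
Σcross = 886.5000 → A = |Σcross|/2 = 443.2500 mm²
Σ(r_i+r_j)·cross = 24509.8750 → first moment M = |Σ|/6 = 4084.9792
R_c = M/A = 4084.9792/443.2500 = 9.2160 mm
θ = 99° = 1.727876 rad
V = θ·R_c·A = 1.727876·9.2160·443.2500 = 7058.337 mm³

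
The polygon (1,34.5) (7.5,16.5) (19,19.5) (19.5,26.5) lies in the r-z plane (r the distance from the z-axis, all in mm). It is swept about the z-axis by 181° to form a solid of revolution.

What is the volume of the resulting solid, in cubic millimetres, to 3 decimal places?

Profile (r,z), 4 vertices: (1,34.5) (7.5,16.5) (19,19.5) (19.5,26.5)
edge 0: (1,34.5)→(7.5,16.5)  cross = 1·16.5 − 7.5·34.5 = -242.2500; (r_i+r_j)·cross = 8.5·-242.2500 = -2059.1250
edge 1: (7.5,16.5)→(19,19.5)  cross = 7.5·19.5 − 19·16.5 = -167.2500; (r_i+r_j)·cross = 26.5·-167.2500 = -4432.1250
edge 2: (19,19.5)→(19.5,26.5)  cross = 19·26.5 − 19.5·19.5 = 123.2500; (r_i+r_j)·cross = 38.5·123.2500 = 4745.1250
edge 3: (19.5,26.5)→(1,34.5)  cross = 19.5·34.5 − 1·26.5 = 646.2500; (r_i+r_j)·cross = 20.5·646.2500 = 13248.1250
Σcross = 360.0000 → A = |Σcross|/2 = 180.0000 mm²
Σ(r_i+r_j)·cross = 11502.0000 → first moment M = |Σ|/6 = 1917.0000
R_c = M/A = 1917.0000/180.0000 = 10.6500 mm
θ = 181° = 3.159046 rad
V = θ·R_c·A = 3.159046·10.6500·180.0000 = 6055.891 mm³

Volume = 6055.891 mm³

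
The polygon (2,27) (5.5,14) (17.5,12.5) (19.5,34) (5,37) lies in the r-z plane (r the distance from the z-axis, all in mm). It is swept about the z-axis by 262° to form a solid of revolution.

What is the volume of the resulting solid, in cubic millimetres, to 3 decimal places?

Profile (r,z), 5 vertices: (2,27) (5.5,14) (17.5,12.5) (19.5,34) (5,37)
edge 0: (2,27)→(5.5,14)  cross = 2·14 − 5.5·27 = -120.5000; (r_i+r_j)·cross = 7.5·-120.5000 = -903.7500
edge 1: (5.5,14)→(17.5,12.5)  cross = 5.5·12.5 − 17.5·14 = -176.2500; (r_i+r_j)·cross = 23·-176.2500 = -4053.7500
edge 2: (17.5,12.5)→(19.5,34)  cross = 17.5·34 − 19.5·12.5 = 351.2500; (r_i+r_j)·cross = 37·351.2500 = 12996.2500
edge 3: (19.5,34)→(5,37)  cross = 19.5·37 − 5·34 = 551.5000; (r_i+r_j)·cross = 24.5·551.5000 = 13511.7500
edge 4: (5,37)→(2,27)  cross = 5·27 − 2·37 = 61.0000; (r_i+r_j)·cross = 7·61.0000 = 427.0000
Σcross = 667.0000 → A = |Σcross|/2 = 333.5000 mm²
Σ(r_i+r_j)·cross = 21977.5000 → first moment M = |Σ|/6 = 3662.9167
R_c = M/A = 3662.9167/333.5000 = 10.9833 mm
θ = 262° = 4.572763 rad
V = θ·R_c·A = 4.572763·10.9833·333.5000 = 16749.648 mm³

Volume = 16749.648 mm³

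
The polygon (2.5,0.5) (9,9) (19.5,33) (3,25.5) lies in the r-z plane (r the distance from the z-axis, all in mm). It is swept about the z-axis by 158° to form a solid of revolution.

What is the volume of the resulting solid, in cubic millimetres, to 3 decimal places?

Volume = 5647.606 mm³

Profile (r,z), 4 vertices: (2.5,0.5) (9,9) (19.5,33) (3,25.5)
edge 0: (2.5,0.5)→(9,9)  cross = 2.5·9 − 9·0.5 = 18.0000; (r_i+r_j)·cross = 11.5·18.0000 = 207.0000
edge 1: (9,9)→(19.5,33)  cross = 9·33 − 19.5·9 = 121.5000; (r_i+r_j)·cross = 28.5·121.5000 = 3462.7500
edge 2: (19.5,33)→(3,25.5)  cross = 19.5·25.5 − 3·33 = 398.2500; (r_i+r_j)·cross = 22.5·398.2500 = 8960.6250
edge 3: (3,25.5)→(2.5,0.5)  cross = 3·0.5 − 2.5·25.5 = -62.2500; (r_i+r_j)·cross = 5.5·-62.2500 = -342.3750
Σcross = 475.5000 → A = |Σcross|/2 = 237.7500 mm²
Σ(r_i+r_j)·cross = 12288.0000 → first moment M = |Σ|/6 = 2048.0000
R_c = M/A = 2048.0000/237.7500 = 8.6141 mm
θ = 158° = 2.757620 rad
V = θ·R_c·A = 2.757620·8.6141·237.7500 = 5647.606 mm³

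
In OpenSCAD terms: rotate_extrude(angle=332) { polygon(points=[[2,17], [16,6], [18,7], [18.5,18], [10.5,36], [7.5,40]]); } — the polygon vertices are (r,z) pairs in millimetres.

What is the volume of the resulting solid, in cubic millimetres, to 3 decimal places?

Profile (r,z), 6 vertices: (2,17) (16,6) (18,7) (18.5,18) (10.5,36) (7.5,40)
edge 0: (2,17)→(16,6)  cross = 2·6 − 16·17 = -260.0000; (r_i+r_j)·cross = 18·-260.0000 = -4680.0000
edge 1: (16,6)→(18,7)  cross = 16·7 − 18·6 = 4.0000; (r_i+r_j)·cross = 34·4.0000 = 136.0000
edge 2: (18,7)→(18.5,18)  cross = 18·18 − 18.5·7 = 194.5000; (r_i+r_j)·cross = 36.5·194.5000 = 7099.2500
edge 3: (18.5,18)→(10.5,36)  cross = 18.5·36 − 10.5·18 = 477.0000; (r_i+r_j)·cross = 29·477.0000 = 13833.0000
edge 4: (10.5,36)→(7.5,40)  cross = 10.5·40 − 7.5·36 = 150.0000; (r_i+r_j)·cross = 18·150.0000 = 2700.0000
edge 5: (7.5,40)→(2,17)  cross = 7.5·17 − 2·40 = 47.5000; (r_i+r_j)·cross = 9.5·47.5000 = 451.2500
Σcross = 613.0000 → A = |Σcross|/2 = 306.5000 mm²
Σ(r_i+r_j)·cross = 19539.5000 → first moment M = |Σ|/6 = 3256.5833
R_c = M/A = 3256.5833/306.5000 = 10.6251 mm
θ = 332° = 5.794493 rad
V = θ·R_c·A = 5.794493·10.6251·306.5000 = 18870.250 mm³

Volume = 18870.250 mm³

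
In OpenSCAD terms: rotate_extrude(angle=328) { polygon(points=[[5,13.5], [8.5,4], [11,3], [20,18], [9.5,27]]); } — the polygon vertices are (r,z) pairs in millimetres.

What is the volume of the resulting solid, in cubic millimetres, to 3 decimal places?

Volume = 12809.687 mm³

Profile (r,z), 5 vertices: (5,13.5) (8.5,4) (11,3) (20,18) (9.5,27)
edge 0: (5,13.5)→(8.5,4)  cross = 5·4 − 8.5·13.5 = -94.7500; (r_i+r_j)·cross = 13.5·-94.7500 = -1279.1250
edge 1: (8.5,4)→(11,3)  cross = 8.5·3 − 11·4 = -18.5000; (r_i+r_j)·cross = 19.5·-18.5000 = -360.7500
edge 2: (11,3)→(20,18)  cross = 11·18 − 20·3 = 138.0000; (r_i+r_j)·cross = 31·138.0000 = 4278.0000
edge 3: (20,18)→(9.5,27)  cross = 20·27 − 9.5·18 = 369.0000; (r_i+r_j)·cross = 29.5·369.0000 = 10885.5000
edge 4: (9.5,27)→(5,13.5)  cross = 9.5·13.5 − 5·27 = -6.7500; (r_i+r_j)·cross = 14.5·-6.7500 = -97.8750
Σcross = 387.0000 → A = |Σcross|/2 = 193.5000 mm²
Σ(r_i+r_j)·cross = 13425.7500 → first moment M = |Σ|/6 = 2237.6250
R_c = M/A = 2237.6250/193.5000 = 11.5640 mm
θ = 328° = 5.724680 rad
V = θ·R_c·A = 5.724680·11.5640·193.5000 = 12809.687 mm³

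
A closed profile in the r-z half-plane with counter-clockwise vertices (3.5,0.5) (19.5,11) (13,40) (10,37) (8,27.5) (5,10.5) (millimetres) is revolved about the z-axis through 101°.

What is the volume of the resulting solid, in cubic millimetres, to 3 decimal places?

Profile (r,z), 6 vertices: (3.5,0.5) (19.5,11) (13,40) (10,37) (8,27.5) (5,10.5)
edge 0: (3.5,0.5)→(19.5,11)  cross = 3.5·11 − 19.5·0.5 = 28.7500; (r_i+r_j)·cross = 23·28.7500 = 661.2500
edge 1: (19.5,11)→(13,40)  cross = 19.5·40 − 13·11 = 637.0000; (r_i+r_j)·cross = 32.5·637.0000 = 20702.5000
edge 2: (13,40)→(10,37)  cross = 13·37 − 10·40 = 81.0000; (r_i+r_j)·cross = 23·81.0000 = 1863.0000
edge 3: (10,37)→(8,27.5)  cross = 10·27.5 − 8·37 = -21.0000; (r_i+r_j)·cross = 18·-21.0000 = -378.0000
edge 4: (8,27.5)→(5,10.5)  cross = 8·10.5 − 5·27.5 = -53.5000; (r_i+r_j)·cross = 13·-53.5000 = -695.5000
edge 5: (5,10.5)→(3.5,0.5)  cross = 5·0.5 − 3.5·10.5 = -34.2500; (r_i+r_j)·cross = 8.5·-34.2500 = -291.1250
Σcross = 638.0000 → A = |Σcross|/2 = 319.0000 mm²
Σ(r_i+r_j)·cross = 21862.1250 → first moment M = |Σ|/6 = 3643.6875
R_c = M/A = 3643.6875/319.0000 = 11.4222 mm
θ = 101° = 1.762783 rad
V = θ·R_c·A = 1.762783·11.4222·319.0000 = 6423.029 mm³

Volume = 6423.029 mm³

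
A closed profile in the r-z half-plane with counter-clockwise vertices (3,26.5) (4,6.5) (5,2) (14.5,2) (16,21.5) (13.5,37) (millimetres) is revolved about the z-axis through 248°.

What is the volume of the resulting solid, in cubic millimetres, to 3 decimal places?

Profile (r,z), 6 vertices: (3,26.5) (4,6.5) (5,2) (14.5,2) (16,21.5) (13.5,37)
edge 0: (3,26.5)→(4,6.5)  cross = 3·6.5 − 4·26.5 = -86.5000; (r_i+r_j)·cross = 7·-86.5000 = -605.5000
edge 1: (4,6.5)→(5,2)  cross = 4·2 − 5·6.5 = -24.5000; (r_i+r_j)·cross = 9·-24.5000 = -220.5000
edge 2: (5,2)→(14.5,2)  cross = 5·2 − 14.5·2 = -19.0000; (r_i+r_j)·cross = 19.5·-19.0000 = -370.5000
edge 3: (14.5,2)→(16,21.5)  cross = 14.5·21.5 − 16·2 = 279.7500; (r_i+r_j)·cross = 30.5·279.7500 = 8532.3750
edge 4: (16,21.5)→(13.5,37)  cross = 16·37 − 13.5·21.5 = 301.7500; (r_i+r_j)·cross = 29.5·301.7500 = 8901.6250
edge 5: (13.5,37)→(3,26.5)  cross = 13.5·26.5 − 3·37 = 246.7500; (r_i+r_j)·cross = 16.5·246.7500 = 4071.3750
Σcross = 698.2500 → A = |Σcross|/2 = 349.1250 mm²
Σ(r_i+r_j)·cross = 20308.8750 → first moment M = |Σ|/6 = 3384.8125
R_c = M/A = 3384.8125/349.1250 = 9.6951 mm
θ = 248° = 4.328417 rad
V = θ·R_c·A = 4.328417·9.6951·349.1250 = 14650.878 mm³

Volume = 14650.878 mm³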